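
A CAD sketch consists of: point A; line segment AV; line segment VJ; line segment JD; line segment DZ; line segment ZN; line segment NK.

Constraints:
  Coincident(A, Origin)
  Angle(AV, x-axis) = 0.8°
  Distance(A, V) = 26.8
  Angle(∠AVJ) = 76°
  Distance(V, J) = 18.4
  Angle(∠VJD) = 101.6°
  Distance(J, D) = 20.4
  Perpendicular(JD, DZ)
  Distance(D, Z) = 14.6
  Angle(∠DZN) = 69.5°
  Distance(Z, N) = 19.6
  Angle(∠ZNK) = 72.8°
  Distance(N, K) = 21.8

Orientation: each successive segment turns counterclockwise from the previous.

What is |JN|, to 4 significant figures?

8.001

JD is perpendicular to DZ, so DZ runs at -86.80°; with |DZ| = 14.6, Z = (2.544, 2.448). ∠DZN = 69.5° gives ZN at 23.70° from the x-axis; with |ZN| = 19.6, N = (20.49, 10.33). Then |JN| = |N − J| = 8.001.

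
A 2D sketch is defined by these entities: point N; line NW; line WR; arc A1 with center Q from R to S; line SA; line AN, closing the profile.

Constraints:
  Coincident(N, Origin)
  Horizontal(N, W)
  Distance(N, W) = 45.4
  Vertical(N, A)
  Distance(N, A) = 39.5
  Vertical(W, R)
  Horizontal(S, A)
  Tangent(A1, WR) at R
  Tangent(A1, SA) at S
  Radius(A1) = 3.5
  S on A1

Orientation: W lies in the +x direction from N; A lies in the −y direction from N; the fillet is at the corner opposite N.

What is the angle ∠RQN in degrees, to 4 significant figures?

139.3°

The virtual corner opposite N is at (45.40, -39.50). Tangency of A1 to WR means the radius QR is perpendicular to WR and A1 meets SA tangentially, so QS is at right angles to SA, with radius 3.5, so the center Q sits 3.5 in from both sides at Q = (41.90, -36.00). That places the tangent points at R = (45.40, -36.00) on WR and S = (41.90, -39.50) on SA. Then cos ∠RQN = QR·QN / (|QR||QN|), giving 139.3°.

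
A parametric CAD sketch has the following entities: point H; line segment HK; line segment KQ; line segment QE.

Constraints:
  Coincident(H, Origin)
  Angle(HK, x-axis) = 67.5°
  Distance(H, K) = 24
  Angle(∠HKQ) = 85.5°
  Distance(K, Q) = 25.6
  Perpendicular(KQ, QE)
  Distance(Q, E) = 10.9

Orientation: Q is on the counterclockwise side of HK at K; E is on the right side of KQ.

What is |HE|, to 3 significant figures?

42.1

H is at the origin; HK runs at 67.5° with length 24.0, so K = 24.0·(cos 67.5°, sin 67.5°) = (9.18, 22.2). ∠HKQ = 85.5°, so KQ runs at 67.5° + (180° − 85.5°) = 162° from the x-axis; with |KQ| = 25.6, Q = K + 25.6·(cos 162°, sin 162°) = (-15.2, 30.1). KQ ⟂ QE; with |QE| = 10.9 on the right of KQ, E = Q + 10.9·(0.309, 0.951) = (-11.8, 40.5). Then |HE| = |E − H| = 42.1.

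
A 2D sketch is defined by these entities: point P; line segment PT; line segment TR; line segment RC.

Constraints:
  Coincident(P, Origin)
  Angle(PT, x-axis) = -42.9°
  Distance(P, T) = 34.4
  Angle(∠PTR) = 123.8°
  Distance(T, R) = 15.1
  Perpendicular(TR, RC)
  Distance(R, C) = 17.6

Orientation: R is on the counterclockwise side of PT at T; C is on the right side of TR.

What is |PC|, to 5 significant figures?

57.492

∠PTR = 123.8°, so TR runs at -42.9° + (180° − 123.8°) = 13.300° from the x-axis; with |TR| = 15.1, R = T + 15.1·(cos 13.300°, sin 13.300°) = (39.894, -19.943). The perpendicularity gives RC at right angles to TR; with |RC| = 17.6 on the right of TR, C = R + 17.6·(0.23005, -0.97318) = (43.943, -37.071). Then |PC| = |C − P| = 57.492.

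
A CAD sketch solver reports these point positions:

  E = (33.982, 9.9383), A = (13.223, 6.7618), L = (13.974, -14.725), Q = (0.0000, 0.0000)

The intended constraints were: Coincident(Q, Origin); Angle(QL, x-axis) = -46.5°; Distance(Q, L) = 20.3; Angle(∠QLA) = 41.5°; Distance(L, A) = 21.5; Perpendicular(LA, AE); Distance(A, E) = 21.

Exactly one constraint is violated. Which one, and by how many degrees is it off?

Perpendicular(LA, AE) — off by 6.70°.

Q = (0.00, 0.00) ✓; QL at -46.50° ✓; |QL| = 20.30 ✓; ∠QLA = 41.50° ✓; |LA| = 21.50 ✓; ∠(LA, AE) = 83.30° ✗; |AE| = 21.00 ✓.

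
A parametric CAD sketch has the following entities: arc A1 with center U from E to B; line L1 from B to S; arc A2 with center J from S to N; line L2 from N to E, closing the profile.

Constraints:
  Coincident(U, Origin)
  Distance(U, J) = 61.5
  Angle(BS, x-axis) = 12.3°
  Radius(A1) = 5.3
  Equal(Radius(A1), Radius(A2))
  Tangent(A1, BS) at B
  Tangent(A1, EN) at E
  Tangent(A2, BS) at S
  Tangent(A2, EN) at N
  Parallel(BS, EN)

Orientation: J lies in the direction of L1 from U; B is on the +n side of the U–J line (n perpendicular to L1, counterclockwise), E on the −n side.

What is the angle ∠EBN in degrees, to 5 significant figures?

80.221°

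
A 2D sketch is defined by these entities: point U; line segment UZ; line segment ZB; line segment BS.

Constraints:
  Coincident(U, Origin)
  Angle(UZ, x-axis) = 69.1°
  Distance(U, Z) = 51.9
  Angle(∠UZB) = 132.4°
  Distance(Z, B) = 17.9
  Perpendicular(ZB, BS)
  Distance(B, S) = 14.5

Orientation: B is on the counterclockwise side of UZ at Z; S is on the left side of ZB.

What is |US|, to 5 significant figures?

58.015

U is at the origin; UZ runs at 69.1° with length 51.9, so Z = 51.9·(cos 69.1°, sin 69.1°) = (18.515, 48.485). ∠UZB = 132.4°, so ZB runs at 69.1° + (180° − 132.4°) = 116.70° from the x-axis; with |ZB| = 17.9, B = Z + 17.9·(cos 116.70°, sin 116.70°) = (10.472, 64.477). ZB ⟂ BS; with |BS| = 14.5 on the left of ZB, S = B + 14.5·(-0.89337, -0.44932) = (-2.4820, 57.961). Then |US| = |S − U| = 58.015.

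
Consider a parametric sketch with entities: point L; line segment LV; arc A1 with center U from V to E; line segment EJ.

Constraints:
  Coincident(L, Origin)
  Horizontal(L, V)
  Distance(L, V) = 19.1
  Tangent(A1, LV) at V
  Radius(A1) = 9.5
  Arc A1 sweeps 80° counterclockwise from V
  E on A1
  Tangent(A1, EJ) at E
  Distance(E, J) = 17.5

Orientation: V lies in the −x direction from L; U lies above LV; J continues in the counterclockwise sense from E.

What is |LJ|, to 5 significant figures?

25.965

L is at the origin; LV is horizontal with |LV| = 19.1 and V on the −x side, so V = (-19.100, 0.0000). A1 meets LV tangentially, so UV is at right angles to LV, so U = V + (0, 9.5) = (-19.100, 9.5000). On A1, V sits at bearing -90° from U; an 80° counterclockwise sweep puts E at bearing -10°, so E = U + 9.5·(cos -10°, sin -10°) = (-9.7443, 7.8503). Since A1 is tangent to EJ there, UE ⟂ EJ, so EJ runs along (−sin -10°, cos -10°); with |EJ| = 17.5, J = (-6.7055, 25.084). Then |LJ| = |J − L| = 25.965.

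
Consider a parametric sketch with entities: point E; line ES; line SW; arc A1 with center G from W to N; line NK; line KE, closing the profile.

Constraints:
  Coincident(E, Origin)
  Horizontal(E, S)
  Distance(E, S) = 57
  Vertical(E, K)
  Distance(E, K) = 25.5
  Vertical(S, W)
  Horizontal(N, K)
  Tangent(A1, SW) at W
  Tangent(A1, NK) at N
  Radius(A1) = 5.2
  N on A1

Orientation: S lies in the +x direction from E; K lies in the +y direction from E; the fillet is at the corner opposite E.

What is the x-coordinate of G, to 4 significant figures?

51.80

E is at the origin; ES is horizontal with |ES| = 57.0 and S on the +x side, so S = (57.00, 0.000). EK is vertical with |EK| = 25.5 and K on the +y side, so K = (0.000, 25.50). The virtual corner opposite E is at (57.00, 25.50). Tangency of A1 to SW means the radius GW is perpendicular to SW and the tangent condition forces GN to be normal to NK, with radius 5.2, so the center G sits 5.2 in from both sides at G = (51.80, 20.30). So G.x = 51.80.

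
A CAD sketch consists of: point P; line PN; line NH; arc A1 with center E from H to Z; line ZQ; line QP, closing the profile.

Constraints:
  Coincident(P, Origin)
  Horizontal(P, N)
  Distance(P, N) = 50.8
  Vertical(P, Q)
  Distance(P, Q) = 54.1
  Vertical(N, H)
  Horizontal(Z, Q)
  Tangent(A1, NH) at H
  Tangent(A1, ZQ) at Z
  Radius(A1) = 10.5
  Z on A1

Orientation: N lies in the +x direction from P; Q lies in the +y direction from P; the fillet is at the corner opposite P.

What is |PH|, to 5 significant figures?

66.945

P is at the origin; PN is horizontal with |PN| = 50.8 and N on the +x side, so N = (50.800, 0.0000). P and Q share the same x with |PQ| = 54.1 and Q on the +y side, so Q = (0.0000, 54.100). The virtual corner opposite P is at (50.800, 54.100). Tangency of A1 to NH means the radius EH is perpendicular to NH and tangency of A1 to ZQ means the radius EZ is perpendicular to ZQ, with radius 10.5, so the center E sits 10.5 in from both sides at E = (40.300, 43.600). That places the tangent points at H = (50.800, 43.600) on NH and Z = (40.300, 54.100) on ZQ. Then |PH| = |H − P| = 66.945.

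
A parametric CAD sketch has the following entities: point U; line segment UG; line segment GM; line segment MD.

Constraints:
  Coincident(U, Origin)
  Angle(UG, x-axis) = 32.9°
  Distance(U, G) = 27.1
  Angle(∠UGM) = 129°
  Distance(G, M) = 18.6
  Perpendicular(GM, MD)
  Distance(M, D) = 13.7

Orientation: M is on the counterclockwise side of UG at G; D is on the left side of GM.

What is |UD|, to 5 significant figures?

36.406

U is at the origin; UG runs at 32.9° with length 27.1, so G = 27.1·(cos 32.9°, sin 32.9°) = (22.754, 14.720). ∠UGM = 129.0°, so GM runs at 32.9° + (180° − 129.0°) = 83.900° from the x-axis; with |GM| = 18.6, M = G + 18.6·(cos 83.900°, sin 83.900°) = (24.730, 33.215). GM ⟂ MD; with |MD| = 13.7 on the left of GM, D = M + 13.7·(-0.99434, 0.10626) = (11.108, 34.671). Then |UD| = |D − U| = 36.406.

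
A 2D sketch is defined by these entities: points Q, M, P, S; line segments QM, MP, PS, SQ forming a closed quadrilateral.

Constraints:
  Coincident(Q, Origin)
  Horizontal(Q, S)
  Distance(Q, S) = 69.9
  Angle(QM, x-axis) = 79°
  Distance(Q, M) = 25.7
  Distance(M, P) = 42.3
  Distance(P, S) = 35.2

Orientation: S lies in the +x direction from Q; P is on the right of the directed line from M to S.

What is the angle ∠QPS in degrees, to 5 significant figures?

165.31°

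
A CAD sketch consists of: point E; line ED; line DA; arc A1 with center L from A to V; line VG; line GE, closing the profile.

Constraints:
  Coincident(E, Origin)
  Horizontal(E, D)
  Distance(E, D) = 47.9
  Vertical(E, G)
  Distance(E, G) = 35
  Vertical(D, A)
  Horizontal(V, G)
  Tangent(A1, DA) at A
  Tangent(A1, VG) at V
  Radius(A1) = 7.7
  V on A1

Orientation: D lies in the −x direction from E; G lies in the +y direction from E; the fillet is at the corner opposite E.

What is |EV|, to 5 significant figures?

53.301

The virtual corner opposite E is at (-47.900, 35.000). The tangent condition forces LA to be normal to DA and A1 meets VG tangentially, so LV is at right angles to VG, with radius 7.7, so the center L sits 7.7 in from both sides at L = (-40.200, 27.300). That places the tangent points at A = (-47.900, 27.300) on DA and V = (-40.200, 35.000) on VG. Then |EV| = |V − E| = 53.301.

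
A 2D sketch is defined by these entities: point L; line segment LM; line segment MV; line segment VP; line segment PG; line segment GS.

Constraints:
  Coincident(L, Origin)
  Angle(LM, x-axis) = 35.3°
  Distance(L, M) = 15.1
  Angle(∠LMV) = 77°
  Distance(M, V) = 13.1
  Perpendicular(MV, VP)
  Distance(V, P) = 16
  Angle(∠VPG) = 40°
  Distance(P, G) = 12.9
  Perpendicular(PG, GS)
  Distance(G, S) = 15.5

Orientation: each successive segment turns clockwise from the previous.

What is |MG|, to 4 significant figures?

7.781

L is at the origin; LM runs at 35.3° with length 15.1, so M = (12.32, 8.726). ∠LMV = 77.0° gives MV at -67.70° from the x-axis; with |MV| = 13.1, V = (17.29, -3.395). MV is perpendicular to VP, so VP runs at -157.7°; with |VP| = 16.0, P = (2.491, -9.466). ∠VPG = 40.0° gives PG at 62.30° from the x-axis; with |PG| = 12.9, G = (8.488, 1.956). Then |MG| = |G − M| = 7.781.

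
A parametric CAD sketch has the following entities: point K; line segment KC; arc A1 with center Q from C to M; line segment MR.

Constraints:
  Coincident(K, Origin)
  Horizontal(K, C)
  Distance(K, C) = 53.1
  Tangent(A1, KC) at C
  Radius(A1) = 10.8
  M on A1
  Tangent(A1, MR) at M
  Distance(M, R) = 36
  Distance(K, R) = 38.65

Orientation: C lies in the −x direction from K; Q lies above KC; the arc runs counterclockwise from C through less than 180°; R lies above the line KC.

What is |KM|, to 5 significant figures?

44.917

K is at the origin; K and C share the same y with |KC| = 53.1 and C on the −x side, so C = (-53.100, 0.0000). Tangency of A1 to KC means the radius QC is perpendicular to KC, so Q = C + (0, 10.8) = (-53.100, 10.800). Since QM ⟂ MR (tangency), |QR| = √(10.8² + 36.0²) = 37.585 regardless of where M sits on A1. So R lies on both circle(K, 38.65) and circle(Q, 37.585); the above-KC intersection is R = (-21.941, 31.818). M is the foot of the tangent from R: M = (-44.742, 3.9596).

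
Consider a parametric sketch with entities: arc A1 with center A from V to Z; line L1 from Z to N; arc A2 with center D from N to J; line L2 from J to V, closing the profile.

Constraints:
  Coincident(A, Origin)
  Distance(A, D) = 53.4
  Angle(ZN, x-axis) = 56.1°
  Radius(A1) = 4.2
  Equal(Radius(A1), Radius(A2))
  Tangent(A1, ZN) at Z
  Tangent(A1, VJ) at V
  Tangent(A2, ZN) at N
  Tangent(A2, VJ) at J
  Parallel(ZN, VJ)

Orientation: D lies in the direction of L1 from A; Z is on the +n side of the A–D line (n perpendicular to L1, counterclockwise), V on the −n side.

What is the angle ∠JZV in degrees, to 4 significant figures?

81.06°

Tangency of A1 to both parallel lines with radius 4.2 puts Z and V at A ± 4.2·n: Z = (-3.486, 2.343), V = (3.486, -2.343). Equal radii place N and J the same way about D: N = D + 4.2·n = (26.30, 46.67), J = D − 4.2·n = (33.27, 41.98). Then cos ∠JZV = ZJ·ZV / (|ZJ||ZV|), giving 81.06°.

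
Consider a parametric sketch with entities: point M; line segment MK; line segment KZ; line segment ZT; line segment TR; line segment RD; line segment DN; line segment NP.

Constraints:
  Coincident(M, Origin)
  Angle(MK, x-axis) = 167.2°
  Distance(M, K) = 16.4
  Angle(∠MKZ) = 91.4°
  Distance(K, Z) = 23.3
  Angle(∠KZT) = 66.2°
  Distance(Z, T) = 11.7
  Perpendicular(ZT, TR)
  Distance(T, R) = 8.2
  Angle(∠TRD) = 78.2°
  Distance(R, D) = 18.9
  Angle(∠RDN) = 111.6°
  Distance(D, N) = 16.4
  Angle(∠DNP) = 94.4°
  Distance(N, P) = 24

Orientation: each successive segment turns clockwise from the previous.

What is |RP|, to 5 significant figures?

25.988

M is at the origin; MK runs at 167.2° with length 16.4, so K = (-15.992, 3.6334). ∠MKZ = 91.4° gives KZ at 78.600° from the x-axis; with |KZ| = 23.3, Z = (-11.387, 26.474). ∠KZT = 66.2° gives ZT at -35.200° from the x-axis; with |ZT| = 11.7, T = (-1.8264, 19.729). The perpendicularity gives TR at right angles to ZT, so TR runs at -125.20°; with |TR| = 8.2, R = (-6.5532, 13.029). ∠TRD = 78.2° gives RD at 133.00° from the x-axis; with |RD| = 18.9, D = (-19.443, 26.851). ∠RDN = 111.6° gives DN at 64.600° from the x-axis; with |DN| = 16.4, N = (-12.408, 41.666). ∠DNP = 94.4° gives NP at -21.000° from the x-axis; with |NP| = 24.0, P = (9.9975, 33.065). Then |RP| = |P − R| = 25.988.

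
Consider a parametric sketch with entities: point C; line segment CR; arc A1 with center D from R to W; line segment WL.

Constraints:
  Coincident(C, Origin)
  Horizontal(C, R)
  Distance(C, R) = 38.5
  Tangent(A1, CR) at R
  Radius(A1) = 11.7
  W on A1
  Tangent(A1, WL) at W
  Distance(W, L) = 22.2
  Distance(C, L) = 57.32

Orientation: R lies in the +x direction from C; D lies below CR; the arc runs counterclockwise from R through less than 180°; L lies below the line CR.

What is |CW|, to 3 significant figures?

35.6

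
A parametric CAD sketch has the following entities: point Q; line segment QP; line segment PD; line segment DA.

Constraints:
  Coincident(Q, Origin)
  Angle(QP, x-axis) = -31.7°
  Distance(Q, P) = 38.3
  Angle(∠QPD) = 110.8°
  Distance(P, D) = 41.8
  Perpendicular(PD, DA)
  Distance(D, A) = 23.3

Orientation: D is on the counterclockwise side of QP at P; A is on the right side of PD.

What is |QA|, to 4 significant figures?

81.01

Q is at the origin; QP runs at -31.7° with length 38.3, so P = 38.3·(cos -31.7°, sin -31.7°) = (32.59, -20.13). ∠QPD = 110.8°, so PD runs at -31.7° + (180° − 110.8°) = 37.50° from the x-axis; with |PD| = 41.8, D = P + 41.8·(cos 37.50°, sin 37.50°) = (65.75, 5.321). PD ⟂ DA; with |DA| = 23.3 on the right of PD, A = D + 23.3·(0.6088, -0.7934) = (79.93, -13.16). Then |QA| = |A − Q| = 81.01.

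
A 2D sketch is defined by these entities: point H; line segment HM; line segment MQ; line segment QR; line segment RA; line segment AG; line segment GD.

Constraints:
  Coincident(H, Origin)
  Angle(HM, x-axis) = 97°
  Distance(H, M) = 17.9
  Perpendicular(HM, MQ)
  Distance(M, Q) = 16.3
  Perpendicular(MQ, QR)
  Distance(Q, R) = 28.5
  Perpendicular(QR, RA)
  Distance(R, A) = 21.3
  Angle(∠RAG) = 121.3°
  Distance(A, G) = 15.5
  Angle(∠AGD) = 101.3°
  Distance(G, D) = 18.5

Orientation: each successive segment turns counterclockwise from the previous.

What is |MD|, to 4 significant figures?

2.792

H is at the origin; HM runs at 97.0° with length 17.9, so M = (-2.181, 17.77). HM ⟂ MQ, so MQ runs at -173.0°; with |MQ| = 16.3, Q = (-18.36, 15.78). The perpendicularity gives QR at right angles to MQ, so QR runs at -83.00°; with |QR| = 28.5, R = (-14.89, -12.51). QR ⟂ RA, so RA runs at 7.000°; with |RA| = 21.3, A = (6.255, -9.912). ∠RAG = 121.3° gives AG at 65.70° from the x-axis; with |AG| = 15.5, G = (12.63, 4.215). ∠AGD = 101.3° gives GD at 144.4° from the x-axis; with |GD| = 18.5, D = (-2.409, 14.98). Then |MD| = |D − M| = 2.792.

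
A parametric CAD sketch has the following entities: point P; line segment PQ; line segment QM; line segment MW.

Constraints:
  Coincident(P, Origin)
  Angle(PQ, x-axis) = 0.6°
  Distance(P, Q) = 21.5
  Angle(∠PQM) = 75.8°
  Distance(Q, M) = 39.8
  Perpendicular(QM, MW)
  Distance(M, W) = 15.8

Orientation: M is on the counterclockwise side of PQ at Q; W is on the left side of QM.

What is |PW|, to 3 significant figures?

34.9

P is at the origin; PQ runs at 0.6° with length 21.5, so Q = 21.5·(cos 0.6°, sin 0.6°) = (21.5, 0.225). ∠PQM = 75.8°, so QM runs at 0.6° + (180° − 75.8°) = 105° from the x-axis; with |QM| = 39.8, M = Q + 39.8·(cos 105°, sin 105°) = (11.3, 38.7). QM ⟂ MW; with |MW| = 15.8 on the left of QM, W = M + 15.8·(-0.967, -0.255) = (-3.94, 34.7). Then |PW| = |W − P| = 34.9.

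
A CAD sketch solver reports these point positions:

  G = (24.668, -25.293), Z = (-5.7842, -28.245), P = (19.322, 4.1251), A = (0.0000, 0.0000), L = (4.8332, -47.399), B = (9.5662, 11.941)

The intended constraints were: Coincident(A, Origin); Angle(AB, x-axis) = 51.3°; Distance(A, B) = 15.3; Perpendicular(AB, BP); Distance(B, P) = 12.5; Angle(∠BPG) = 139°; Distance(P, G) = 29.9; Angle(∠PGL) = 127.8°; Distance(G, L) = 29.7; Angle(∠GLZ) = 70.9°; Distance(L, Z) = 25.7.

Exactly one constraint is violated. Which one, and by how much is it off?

Distance(L, Z) = 25.7 — off by 3.80.

A = (0.00, 0.00) ✓; AB at 51.30° ✓; |AB| = 15.30 ✓; ∠(AB, BP) = 90.00° ✓; |BP| = 12.50 ✓; ∠BPG = 139.0° ✓; |PG| = 29.90 ✓; ∠PGL = 127.8° ✓; |GL| = 29.70 ✓; ∠GLZ = 70.90° ✓; |LZ| = 21.90 ✗.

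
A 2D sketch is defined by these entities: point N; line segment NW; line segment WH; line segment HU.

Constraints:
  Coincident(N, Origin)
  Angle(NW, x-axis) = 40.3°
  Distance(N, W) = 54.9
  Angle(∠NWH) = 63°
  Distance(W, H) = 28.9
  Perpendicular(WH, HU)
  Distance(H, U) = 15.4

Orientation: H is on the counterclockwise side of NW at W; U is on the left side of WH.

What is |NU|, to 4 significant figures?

33.75

N is at the origin; NW runs at 40.3° with length 54.9, so W = 54.9·(cos 40.3°, sin 40.3°) = (41.87, 35.51). ∠NWH = 63.0°, so WH runs at 40.3° + (180° − 63.0°) = 157.3° from the x-axis; with |WH| = 28.9, H = W + 28.9·(cos 157.3°, sin 157.3°) = (15.21, 46.66). WH is perpendicular to HU; with |HU| = 15.4 on the left of WH, U = H + 15.4·(-0.3859, -0.9225) = (9.266, 32.45). Then |NU| = |U − N| = 33.75.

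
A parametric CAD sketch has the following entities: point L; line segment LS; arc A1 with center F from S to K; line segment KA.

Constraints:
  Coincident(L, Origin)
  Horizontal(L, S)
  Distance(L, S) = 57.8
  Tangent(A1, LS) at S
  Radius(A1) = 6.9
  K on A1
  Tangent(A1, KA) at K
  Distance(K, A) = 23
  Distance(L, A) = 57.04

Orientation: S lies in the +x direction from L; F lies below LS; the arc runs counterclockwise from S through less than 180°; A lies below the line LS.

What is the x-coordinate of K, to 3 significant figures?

50.9

Checks: ∠(FS, SL) = 90.00° ✓; |FS| = 6.900 ✓; |FK| = 6.900 ✓; ∠(FK, KA) = 90.00° ✓; |KA| = 23.00 ✓; |LA| = 57.04 ✓.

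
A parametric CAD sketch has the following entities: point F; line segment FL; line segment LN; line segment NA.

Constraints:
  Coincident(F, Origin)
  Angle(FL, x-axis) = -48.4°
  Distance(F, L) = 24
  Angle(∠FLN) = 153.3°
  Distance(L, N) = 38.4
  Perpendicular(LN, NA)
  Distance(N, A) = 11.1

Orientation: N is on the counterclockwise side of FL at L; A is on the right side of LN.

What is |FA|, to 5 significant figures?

63.717

F is at the origin; FL runs at -48.4° with length 24.0, so L = 24.0·(cos -48.4°, sin -48.4°) = (15.934, -17.947). ∠FLN = 153.3°, so LN runs at -48.4° + (180° − 153.3°) = -21.700° from the x-axis; with |LN| = 38.4, N = L + 38.4·(cos -21.700°, sin -21.700°) = (51.613, -32.145). LN ⟂ NA; with |NA| = 11.1 on the right of LN, A = N + 11.1·(-0.36975, -0.92913) = (47.509, -42.459). Then |FA| = |A − F| = 63.717.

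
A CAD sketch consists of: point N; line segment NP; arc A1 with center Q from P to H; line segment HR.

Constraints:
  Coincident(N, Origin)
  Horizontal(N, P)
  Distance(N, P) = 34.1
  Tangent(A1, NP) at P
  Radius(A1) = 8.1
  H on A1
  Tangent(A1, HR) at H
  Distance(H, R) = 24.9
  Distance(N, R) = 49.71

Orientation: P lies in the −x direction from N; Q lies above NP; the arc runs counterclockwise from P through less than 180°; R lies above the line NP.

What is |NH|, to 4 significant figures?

28.86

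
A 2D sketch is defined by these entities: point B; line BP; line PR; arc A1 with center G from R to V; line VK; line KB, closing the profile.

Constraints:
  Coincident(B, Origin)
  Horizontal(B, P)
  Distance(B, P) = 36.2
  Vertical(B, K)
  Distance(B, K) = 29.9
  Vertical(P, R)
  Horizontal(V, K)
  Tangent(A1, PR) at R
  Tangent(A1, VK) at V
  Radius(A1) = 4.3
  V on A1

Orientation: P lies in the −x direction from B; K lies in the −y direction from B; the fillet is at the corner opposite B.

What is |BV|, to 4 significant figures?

43.72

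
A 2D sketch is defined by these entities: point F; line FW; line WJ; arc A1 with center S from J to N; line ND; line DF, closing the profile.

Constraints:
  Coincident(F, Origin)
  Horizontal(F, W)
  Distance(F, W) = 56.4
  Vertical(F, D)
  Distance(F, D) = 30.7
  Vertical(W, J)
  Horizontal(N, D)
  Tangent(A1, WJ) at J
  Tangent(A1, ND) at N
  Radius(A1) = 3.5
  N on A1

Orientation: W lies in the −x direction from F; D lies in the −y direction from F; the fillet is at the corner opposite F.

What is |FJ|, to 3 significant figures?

62.6

F is at the origin; F and W share the same y with |FW| = 56.4 and W on the −x side, so W = (-56.4, 0.00). FD is vertical with |FD| = 30.7 and D on the −y side, so D = (0.00, -30.7). The virtual corner opposite F is at (-56.4, -30.7). Since A1 is tangent to WJ there, SJ ⟂ WJ and the tangent condition forces SN to be normal to ND, with radius 3.5, so the center S sits 3.5 in from both sides at S = (-52.9, -27.2). That places the tangent points at J = (-56.4, -27.2) on WJ and N = (-52.9, -30.7) on ND. Then |FJ| = |J − F| = 62.6.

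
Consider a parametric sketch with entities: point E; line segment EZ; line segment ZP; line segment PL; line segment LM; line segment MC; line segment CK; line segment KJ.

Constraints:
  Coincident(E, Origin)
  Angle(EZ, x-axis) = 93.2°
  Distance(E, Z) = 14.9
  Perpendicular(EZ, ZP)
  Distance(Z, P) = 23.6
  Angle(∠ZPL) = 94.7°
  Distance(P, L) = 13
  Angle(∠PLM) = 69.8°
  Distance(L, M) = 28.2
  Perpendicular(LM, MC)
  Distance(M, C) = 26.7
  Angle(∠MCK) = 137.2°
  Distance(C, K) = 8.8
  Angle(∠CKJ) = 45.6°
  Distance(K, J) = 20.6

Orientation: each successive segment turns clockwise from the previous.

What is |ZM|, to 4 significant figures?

5.973

E is at the origin; EZ runs at 93.2° with length 14.9, so Z = (-0.8317, 14.88). The perpendicularity gives ZP at right angles to EZ, so ZP runs at 3.200°; with |ZP| = 23.6, P = (22.73, 16.19). ∠ZPL = 94.7° gives PL at -82.10° from the x-axis; with |PL| = 13.0, L = (24.52, 3.318). ∠PLM = 69.8° gives LM at 167.7° from the x-axis; with |LM| = 28.2, M = (-3.034, 9.325). Then |ZM| = |M − Z| = 5.973.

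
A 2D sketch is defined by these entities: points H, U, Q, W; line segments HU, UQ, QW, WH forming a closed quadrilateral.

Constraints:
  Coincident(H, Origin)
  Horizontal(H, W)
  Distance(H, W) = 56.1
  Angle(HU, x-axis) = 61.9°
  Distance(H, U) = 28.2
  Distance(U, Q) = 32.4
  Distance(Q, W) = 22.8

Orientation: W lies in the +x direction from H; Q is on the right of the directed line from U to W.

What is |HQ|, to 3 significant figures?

33.3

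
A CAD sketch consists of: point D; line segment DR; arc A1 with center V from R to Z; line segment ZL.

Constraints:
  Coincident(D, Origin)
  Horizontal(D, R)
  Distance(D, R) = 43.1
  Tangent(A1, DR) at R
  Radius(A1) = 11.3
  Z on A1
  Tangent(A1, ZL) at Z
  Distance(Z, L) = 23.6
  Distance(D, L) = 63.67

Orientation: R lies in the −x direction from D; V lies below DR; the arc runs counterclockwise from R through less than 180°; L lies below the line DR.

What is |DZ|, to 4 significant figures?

55.70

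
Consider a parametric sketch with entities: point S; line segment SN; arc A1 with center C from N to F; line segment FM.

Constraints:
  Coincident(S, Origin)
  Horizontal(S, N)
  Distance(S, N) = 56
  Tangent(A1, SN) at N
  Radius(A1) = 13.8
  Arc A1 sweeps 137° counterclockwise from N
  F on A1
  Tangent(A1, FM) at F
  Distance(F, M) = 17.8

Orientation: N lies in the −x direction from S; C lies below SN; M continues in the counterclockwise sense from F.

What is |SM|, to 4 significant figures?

63.59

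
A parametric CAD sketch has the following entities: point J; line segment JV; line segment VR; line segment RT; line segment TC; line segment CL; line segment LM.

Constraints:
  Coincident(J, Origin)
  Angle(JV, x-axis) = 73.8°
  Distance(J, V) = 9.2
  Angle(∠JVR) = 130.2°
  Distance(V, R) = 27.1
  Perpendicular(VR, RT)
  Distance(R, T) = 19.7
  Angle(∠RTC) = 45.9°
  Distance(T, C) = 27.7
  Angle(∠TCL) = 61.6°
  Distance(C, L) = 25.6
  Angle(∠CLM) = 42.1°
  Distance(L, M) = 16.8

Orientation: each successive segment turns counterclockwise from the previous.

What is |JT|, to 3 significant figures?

35.4

∠JVR = 130.2° gives VR at 124° from the x-axis; with |VR| = 27.1, R = (-12.4, 31.4). VR is perpendicular to RT, so RT runs at -146°; with |RT| = 19.7, T = (-28.8, 20.5). Then |JT| = |T − J| = 35.4.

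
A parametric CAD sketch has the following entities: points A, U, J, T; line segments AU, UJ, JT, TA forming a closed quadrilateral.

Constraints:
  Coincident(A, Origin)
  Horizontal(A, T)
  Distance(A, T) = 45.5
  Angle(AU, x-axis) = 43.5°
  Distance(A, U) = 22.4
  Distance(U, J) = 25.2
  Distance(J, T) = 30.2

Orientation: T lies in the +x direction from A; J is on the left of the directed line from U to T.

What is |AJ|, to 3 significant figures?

47.4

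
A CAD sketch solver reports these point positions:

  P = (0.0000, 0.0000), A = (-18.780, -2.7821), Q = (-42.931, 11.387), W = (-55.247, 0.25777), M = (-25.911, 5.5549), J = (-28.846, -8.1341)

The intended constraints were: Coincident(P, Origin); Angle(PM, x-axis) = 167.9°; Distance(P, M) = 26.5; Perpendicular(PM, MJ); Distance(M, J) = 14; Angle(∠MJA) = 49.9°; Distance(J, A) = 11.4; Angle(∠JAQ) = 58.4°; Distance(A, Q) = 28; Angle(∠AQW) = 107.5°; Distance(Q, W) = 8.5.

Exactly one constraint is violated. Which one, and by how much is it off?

Distance(Q, W) = 8.5 — off by 8.10.

P = (0.00, 0.00) ✓; PM at 167.9° ✓; |PM| = 26.50 ✓; ∠(PM, MJ) = 90.00° ✓; |MJ| = 14.00 ✓; ∠MJA = 49.90° ✓; |JA| = 11.40 ✓; ∠JAQ = 58.40° ✓; |AQ| = 28.00 ✓; ∠AQW = 107.5° ✓; |QW| = 16.60 ✗.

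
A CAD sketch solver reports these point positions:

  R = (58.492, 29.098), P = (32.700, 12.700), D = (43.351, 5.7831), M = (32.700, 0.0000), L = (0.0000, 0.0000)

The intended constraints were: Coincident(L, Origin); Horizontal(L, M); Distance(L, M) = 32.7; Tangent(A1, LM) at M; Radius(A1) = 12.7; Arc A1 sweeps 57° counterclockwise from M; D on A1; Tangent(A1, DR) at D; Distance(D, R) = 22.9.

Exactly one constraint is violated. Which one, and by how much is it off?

Distance(D, R) = 22.9 — off by 4.90.

L = (0.00, 0.00) ✓; L.y = 0.00, M.y = 0.00 ✓; |LM| = 32.70 ✓; ∠(PM, ML) = 90.00° ✓; |PM| = 12.70 ✓; bearing(P→D) − bearing(P→M) = 57.00° ✓; |PD| = 12.70 ✓; ∠(PD, DR) = 90.00° ✓; |DR| = 27.80 ✗.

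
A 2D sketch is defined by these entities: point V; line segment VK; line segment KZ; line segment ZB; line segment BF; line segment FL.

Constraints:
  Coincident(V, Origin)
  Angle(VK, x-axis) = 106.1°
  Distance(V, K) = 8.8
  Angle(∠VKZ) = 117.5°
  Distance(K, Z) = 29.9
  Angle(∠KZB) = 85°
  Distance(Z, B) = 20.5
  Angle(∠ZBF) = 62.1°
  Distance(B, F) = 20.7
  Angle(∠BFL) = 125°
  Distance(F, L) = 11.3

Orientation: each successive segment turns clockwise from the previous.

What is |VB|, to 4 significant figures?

34.56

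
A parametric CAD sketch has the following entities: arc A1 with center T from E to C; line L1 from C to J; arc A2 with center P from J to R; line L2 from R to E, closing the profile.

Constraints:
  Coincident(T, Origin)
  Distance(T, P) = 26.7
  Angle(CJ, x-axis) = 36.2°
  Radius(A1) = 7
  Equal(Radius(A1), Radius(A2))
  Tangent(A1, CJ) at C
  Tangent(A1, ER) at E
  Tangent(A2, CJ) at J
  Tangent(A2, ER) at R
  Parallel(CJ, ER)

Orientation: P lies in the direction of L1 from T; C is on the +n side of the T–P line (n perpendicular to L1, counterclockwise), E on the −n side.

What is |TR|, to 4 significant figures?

27.60

Tangency of A1 to both parallel lines with radius 7.0 puts C and E at T ± 7.0·n: C = (-4.134, 5.649), E = (4.134, -5.649). Equal radii place J and R the same way about P: J = P + 7.0·n = (17.41, 21.42), R = P − 7.0·n = (25.68, 10.12). Then |TR| = |R − T| = 27.60.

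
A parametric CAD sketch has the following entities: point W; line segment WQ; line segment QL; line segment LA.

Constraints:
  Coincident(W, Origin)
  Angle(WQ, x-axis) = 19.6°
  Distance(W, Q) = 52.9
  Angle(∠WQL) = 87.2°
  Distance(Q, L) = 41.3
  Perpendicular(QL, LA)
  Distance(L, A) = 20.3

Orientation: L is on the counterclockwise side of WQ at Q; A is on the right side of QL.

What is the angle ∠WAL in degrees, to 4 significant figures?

27.90°

W is at the origin; WQ runs at 19.6° with length 52.9, so Q = 52.9·(cos 19.6°, sin 19.6°) = (49.83, 17.75). ∠WQL = 87.2°, so QL runs at 19.6° + (180° − 87.2°) = 112.4° from the x-axis; with |QL| = 41.3, L = Q + 41.3·(cos 112.4°, sin 112.4°) = (34.10, 55.93). The perpendicularity gives LA at right angles to QL; with |LA| = 20.3 on the right of QL, A = L + 20.3·(0.9245, 0.3811) = (52.86, 63.66). Then cos ∠WAL = AW·AL / (|AW||AL|), giving 27.90°.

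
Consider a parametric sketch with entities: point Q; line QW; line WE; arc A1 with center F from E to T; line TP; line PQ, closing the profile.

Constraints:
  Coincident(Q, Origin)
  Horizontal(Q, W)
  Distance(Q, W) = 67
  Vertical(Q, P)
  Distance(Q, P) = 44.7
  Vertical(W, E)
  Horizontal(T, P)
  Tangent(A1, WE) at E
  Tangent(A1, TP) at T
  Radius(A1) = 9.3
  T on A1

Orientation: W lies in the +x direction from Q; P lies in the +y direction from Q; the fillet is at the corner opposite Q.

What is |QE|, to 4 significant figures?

75.78

The virtual corner opposite Q is at (67.00, 44.70). Tangency of A1 to WE means the radius FE is perpendicular to WE and the tangent condition forces FT to be normal to TP, with radius 9.3, so the center F sits 9.3 in from both sides at F = (57.70, 35.40). That places the tangent points at E = (67.00, 35.40) on WE and T = (57.70, 44.70) on TP. Then |QE| = |E − Q| = 75.78.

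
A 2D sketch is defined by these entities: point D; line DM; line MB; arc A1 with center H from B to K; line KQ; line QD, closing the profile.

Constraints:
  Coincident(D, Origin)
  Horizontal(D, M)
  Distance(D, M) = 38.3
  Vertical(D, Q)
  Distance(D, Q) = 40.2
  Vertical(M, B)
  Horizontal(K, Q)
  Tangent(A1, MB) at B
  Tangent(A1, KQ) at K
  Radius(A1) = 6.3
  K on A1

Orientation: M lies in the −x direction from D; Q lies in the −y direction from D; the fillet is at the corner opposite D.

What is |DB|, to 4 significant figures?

51.15

D is at the origin; D and M share the same y with |DM| = 38.3 and M on the −x side, so M = (-38.30, 0.000). DQ is vertical with |DQ| = 40.2 and Q on the −y side, so Q = (0.000, -40.20). The virtual corner opposite D is at (-38.30, -40.20). Since A1 is tangent to MB there, HB ⟂ MB and since A1 is tangent to KQ there, HK ⟂ KQ, with radius 6.3, so the center H sits 6.3 in from both sides at H = (-32.00, -33.90). That places the tangent points at B = (-38.30, -33.90) on MB and K = (-32.00, -40.20) on KQ. Then |DB| = |B − D| = 51.15.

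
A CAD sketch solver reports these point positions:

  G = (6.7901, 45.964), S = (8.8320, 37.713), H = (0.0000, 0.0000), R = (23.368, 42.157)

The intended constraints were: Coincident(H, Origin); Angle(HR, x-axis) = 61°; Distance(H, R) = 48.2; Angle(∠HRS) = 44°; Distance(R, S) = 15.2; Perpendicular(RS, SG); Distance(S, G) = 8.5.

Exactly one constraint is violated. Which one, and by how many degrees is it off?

Perpendicular(RS, SG) — off by 3.10°.

H = (0.00, 0.00) ✓; HR at 61.00° ✓; |HR| = 48.20 ✓; ∠HRS = 44.00° ✓; |RS| = 15.20 ✓; ∠(RS, SG) = 93.10° ✗; |SG| = 8.500 ✓.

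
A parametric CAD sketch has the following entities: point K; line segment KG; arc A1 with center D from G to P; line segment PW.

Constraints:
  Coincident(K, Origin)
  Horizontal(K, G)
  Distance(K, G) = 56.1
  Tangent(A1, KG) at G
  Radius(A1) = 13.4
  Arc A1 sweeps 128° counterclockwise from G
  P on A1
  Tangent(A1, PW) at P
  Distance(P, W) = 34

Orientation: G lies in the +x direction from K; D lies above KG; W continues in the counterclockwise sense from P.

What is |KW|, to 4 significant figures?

66.62

K is at the origin; KG is horizontal with |KG| = 56.1 and G on the +x side, so G = (56.10, 0.000). Since A1 is tangent to KG there, DG ⟂ KG, so D = G + (0, 13.4) = (56.10, 13.40). On A1, G sits at bearing -90° from D; a 128° counterclockwise sweep puts P at bearing 38°, so P = D + 13.4·(cos 38°, sin 38°) = (66.66, 21.65). Tangency of A1 to PW means the radius DP is perpendicular to PW, so PW runs along (−sin 38°, cos 38°); with |PW| = 34.0, W = (45.73, 48.44). Then |KW| = |W − K| = 66.62.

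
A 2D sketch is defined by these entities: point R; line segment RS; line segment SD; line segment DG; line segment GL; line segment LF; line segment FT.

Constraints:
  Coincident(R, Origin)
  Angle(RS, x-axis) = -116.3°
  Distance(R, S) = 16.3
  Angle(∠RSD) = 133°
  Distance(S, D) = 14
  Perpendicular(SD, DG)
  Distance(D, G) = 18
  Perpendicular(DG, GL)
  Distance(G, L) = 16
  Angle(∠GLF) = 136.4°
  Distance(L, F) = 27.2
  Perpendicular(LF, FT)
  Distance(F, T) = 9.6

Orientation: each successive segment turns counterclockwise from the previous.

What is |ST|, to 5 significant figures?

16.934

R is at the origin; RS runs at -116.3° with length 16.3, so S = (-7.2221, -14.613). ∠RSD = 133.0° gives SD at -69.300° from the x-axis; with |SD| = 14.0, D = (-2.2734, -27.709). The perpendicularity gives DG at right angles to SD, so DG runs at 20.700°; with |DG| = 18.0, G = (14.565, -21.346). DG ⟂ GL, so GL runs at 110.70°; with |GL| = 16.0, L = (8.9090, -6.3793). ∠GLF = 136.4° gives LF at 154.30° from the x-axis; with |LF| = 27.2, F = (-15.600, 5.4162). LF is perpendicular to FT, so FT runs at -115.70°; with |FT| = 9.6, T = (-19.763, -3.2341). Then |ST| = |T − S| = 16.934.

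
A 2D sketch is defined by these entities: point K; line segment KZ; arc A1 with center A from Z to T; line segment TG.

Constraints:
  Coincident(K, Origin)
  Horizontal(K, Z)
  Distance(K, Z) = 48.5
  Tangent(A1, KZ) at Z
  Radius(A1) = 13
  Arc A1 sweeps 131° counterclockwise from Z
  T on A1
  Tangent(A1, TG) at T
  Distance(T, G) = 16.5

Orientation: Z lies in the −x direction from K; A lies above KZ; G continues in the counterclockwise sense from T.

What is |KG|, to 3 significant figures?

60.1

On A1, Z sits at bearing -90° from A; a 131° counterclockwise sweep puts T at bearing 41°, so T = A + 13.0·(cos 41°, sin 41°) = (-38.7, 21.5). Since A1 is tangent to TG there, AT ⟂ TG, so TG runs along (−sin 41°, cos 41°); with |TG| = 16.5, G = (-49.5, 34.0). Then |KG| = |G − K| = 60.1.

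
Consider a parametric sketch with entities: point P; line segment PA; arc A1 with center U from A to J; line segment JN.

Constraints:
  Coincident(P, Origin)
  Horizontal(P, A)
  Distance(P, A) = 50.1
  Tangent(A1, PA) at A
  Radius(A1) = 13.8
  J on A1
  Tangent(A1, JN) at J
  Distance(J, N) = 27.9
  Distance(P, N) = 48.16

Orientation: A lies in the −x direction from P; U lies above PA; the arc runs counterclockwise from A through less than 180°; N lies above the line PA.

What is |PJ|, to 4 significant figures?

38.17

Checks: |UJ| = 13.80 ✓; ∠(UJ, JN) = 90.00° ✓; |JN| = 27.90 ✓; |PN| = 48.16 ✓.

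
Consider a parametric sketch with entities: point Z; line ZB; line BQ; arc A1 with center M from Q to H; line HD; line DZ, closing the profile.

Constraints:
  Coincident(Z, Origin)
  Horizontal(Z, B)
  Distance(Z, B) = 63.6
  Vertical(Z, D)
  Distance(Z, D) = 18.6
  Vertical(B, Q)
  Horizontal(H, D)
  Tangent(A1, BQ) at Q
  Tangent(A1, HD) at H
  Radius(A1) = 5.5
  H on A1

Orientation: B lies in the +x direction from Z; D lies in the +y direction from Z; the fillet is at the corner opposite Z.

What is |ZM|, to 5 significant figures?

59.559

Z is at the origin; Z and B share the same y with |ZB| = 63.6 and B on the +x side, so B = (63.600, 0.0000). ZD is vertical with |ZD| = 18.6 and D on the +y side, so D = (0.0000, 18.600). The virtual corner opposite Z is at (63.600, 18.600). The tangent condition forces MQ to be normal to BQ and since A1 is tangent to HD there, MH ⟂ HD, with radius 5.5, so the center M sits 5.5 in from both sides at M = (58.100, 13.100). Then |ZM| = |M − Z| = 59.559.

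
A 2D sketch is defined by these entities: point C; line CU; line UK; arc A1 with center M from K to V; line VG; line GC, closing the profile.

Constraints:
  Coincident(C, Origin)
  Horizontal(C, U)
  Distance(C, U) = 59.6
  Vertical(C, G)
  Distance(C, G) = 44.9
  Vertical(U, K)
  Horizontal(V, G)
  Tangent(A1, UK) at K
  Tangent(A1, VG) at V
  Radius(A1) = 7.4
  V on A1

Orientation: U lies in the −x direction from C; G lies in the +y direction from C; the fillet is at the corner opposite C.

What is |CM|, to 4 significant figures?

64.27

C is at the origin; C and U share the same y with |CU| = 59.6 and U on the −x side, so U = (-59.60, 0.000). C and G share the same x with |CG| = 44.9 and G on the +y side, so G = (0.000, 44.90). The virtual corner opposite C is at (-59.60, 44.90). Tangency of A1 to UK means the radius MK is perpendicular to UK and tangency of A1 to VG means the radius MV is perpendicular to VG, with radius 7.4, so the center M sits 7.4 in from both sides at M = (-52.20, 37.50). Then |CM| = |M − C| = 64.27.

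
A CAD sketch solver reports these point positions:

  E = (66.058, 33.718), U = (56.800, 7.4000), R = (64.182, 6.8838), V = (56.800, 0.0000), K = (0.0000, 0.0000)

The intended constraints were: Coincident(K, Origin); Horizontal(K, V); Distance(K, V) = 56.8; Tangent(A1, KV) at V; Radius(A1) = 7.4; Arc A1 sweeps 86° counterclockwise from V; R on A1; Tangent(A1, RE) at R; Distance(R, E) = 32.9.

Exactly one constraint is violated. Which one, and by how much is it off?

Distance(R, E) = 32.9 — off by 6.00.

K = (0.00, 0.00) ✓; K.y = 0.00, V.y = 0.00 ✓; |KV| = 56.80 ✓; ∠(UV, VK) = 90.00° ✓; |UV| = 7.400 ✓; bearing(U→R) − bearing(U→V) = 86.00° ✓; |UR| = 7.400 ✓; ∠(UR, RE) = 90.00° ✓; |RE| = 26.90 ✗.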